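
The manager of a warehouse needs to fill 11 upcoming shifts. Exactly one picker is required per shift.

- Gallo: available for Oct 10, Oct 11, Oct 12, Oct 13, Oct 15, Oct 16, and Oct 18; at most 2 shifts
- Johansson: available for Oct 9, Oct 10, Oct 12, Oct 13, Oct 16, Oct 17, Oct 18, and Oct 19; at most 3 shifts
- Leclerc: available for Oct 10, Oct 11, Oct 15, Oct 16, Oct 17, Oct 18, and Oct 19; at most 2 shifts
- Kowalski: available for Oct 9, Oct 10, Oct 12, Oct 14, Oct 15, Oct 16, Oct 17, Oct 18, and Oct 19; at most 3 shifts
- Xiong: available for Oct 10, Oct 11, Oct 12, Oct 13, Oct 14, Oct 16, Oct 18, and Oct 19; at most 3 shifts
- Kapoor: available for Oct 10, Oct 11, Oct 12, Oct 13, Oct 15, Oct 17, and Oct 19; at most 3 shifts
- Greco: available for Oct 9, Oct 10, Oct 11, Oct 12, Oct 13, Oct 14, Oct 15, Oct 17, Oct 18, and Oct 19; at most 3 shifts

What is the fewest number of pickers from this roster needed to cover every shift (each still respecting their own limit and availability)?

4

11 slots to fill and no one can take more than 3, so at least ⌈11/3⌉ = 4 pickers are needed.
Gallo, Johansson, Kowalski, and Xiong alone can cover everything: Oct 9→Johansson, Oct 10→Kowalski, Oct 11→Gallo, Oct 12→Xiong, Oct 13→Johansson, Oct 14→Kowalski, Oct 15→Gallo, Oct 16→Xiong, Oct 17→Johansson, Oct 18→Xiong, Oct 19→Kowalski.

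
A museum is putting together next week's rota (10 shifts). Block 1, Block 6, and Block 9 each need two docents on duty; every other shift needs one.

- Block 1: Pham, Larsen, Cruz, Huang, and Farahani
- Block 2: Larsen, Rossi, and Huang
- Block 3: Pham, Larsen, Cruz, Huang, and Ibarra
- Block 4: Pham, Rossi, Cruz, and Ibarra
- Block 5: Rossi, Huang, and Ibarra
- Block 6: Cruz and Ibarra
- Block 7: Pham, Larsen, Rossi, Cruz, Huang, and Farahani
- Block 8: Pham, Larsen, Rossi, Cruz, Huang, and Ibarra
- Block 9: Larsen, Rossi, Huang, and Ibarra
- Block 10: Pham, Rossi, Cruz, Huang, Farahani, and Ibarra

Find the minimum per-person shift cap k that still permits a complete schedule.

With 7 docents and 13 worker-slots to fill, someone must work at least ⌈13/7⌉ = 2 shifts, so k ≥ 2.
k = 2 works: Block 1→Huang+Farahani, Block 2→Larsen, Block 3→Pham, Block 4→Pham, Block 5→Rossi, Block 6→Cruz+Ibarra, Block 7→Larsen, Block 8→Rossi, Block 9→Huang+Ibarra, Block 10→Cruz.
Loads: Pham 2, Larsen 2, Rossi 2, Cruz 2, Huang 2, Farahani 1, Ibarra 2 — all ≤ 2.

2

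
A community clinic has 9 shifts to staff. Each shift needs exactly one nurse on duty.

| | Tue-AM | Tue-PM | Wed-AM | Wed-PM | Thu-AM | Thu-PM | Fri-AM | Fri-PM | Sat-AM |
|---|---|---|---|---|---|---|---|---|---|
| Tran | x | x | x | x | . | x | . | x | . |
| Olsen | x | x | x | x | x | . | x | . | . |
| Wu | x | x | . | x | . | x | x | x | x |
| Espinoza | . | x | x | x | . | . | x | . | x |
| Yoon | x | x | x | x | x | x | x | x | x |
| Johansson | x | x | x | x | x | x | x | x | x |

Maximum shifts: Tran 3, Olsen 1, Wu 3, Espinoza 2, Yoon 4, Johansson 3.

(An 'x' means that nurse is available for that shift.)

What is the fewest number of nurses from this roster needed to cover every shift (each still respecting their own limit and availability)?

9 slots to fill and no one can take more than 4, so at least ⌈9/4⌉ = 3 nurses are needed.
Tran, Wu, and Yoon alone can cover everything: Tue-AM→Tran, Tue-PM→Tran, Wed-AM→Tran, Wed-PM→Wu, Thu-AM→Yoon, Thu-PM→Yoon, Fri-AM→Wu, Fri-PM→Yoon, Sat-AM→Wu.

3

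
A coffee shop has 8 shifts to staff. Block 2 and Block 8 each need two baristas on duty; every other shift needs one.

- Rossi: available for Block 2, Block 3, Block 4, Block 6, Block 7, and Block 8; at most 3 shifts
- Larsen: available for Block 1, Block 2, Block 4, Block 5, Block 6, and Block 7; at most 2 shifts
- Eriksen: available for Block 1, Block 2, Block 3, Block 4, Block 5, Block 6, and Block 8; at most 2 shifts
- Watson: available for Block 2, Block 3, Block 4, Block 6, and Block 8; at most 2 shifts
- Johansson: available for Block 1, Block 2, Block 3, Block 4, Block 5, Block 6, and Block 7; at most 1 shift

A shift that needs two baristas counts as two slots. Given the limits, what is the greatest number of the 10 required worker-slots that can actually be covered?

10

Total capacity across all baristas is 3+2+2+2+1 = 10, and 10 slots are needed, so at most 10 can be filled.
An assignment achieving 10: Block 1→Larsen, Block 2→Eriksen+Watson, Block 3→Rossi, Block 4→Watson, Block 5→Larsen, Block 6→Johansson, Block 7→Rossi, Block 8→Rossi+Eriksen.
Loads: Rossi 3/3, Larsen 2/2, Eriksen 2/2, Watson 2/2, Johansson 1/1.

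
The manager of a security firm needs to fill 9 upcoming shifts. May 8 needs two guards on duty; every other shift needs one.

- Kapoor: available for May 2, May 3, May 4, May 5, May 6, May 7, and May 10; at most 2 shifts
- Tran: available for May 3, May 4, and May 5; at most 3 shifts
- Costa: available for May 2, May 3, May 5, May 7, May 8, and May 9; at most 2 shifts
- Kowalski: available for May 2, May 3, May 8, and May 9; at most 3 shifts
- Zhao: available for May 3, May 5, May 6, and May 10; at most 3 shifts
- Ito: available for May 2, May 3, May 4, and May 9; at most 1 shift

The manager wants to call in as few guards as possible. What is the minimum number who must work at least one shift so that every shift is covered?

4

10 slots to fill and no one can take more than 3, so at least ⌈10/3⌉ = 4 guards are needed.
Kapoor, Tran, Costa, and Kowalski alone can cover everything: May 2→Kowalski, May 3→Tran, May 4→Tran, May 5→Tran, May 6→Kapoor, May 7→Costa, May 8→Costa+Kowalski, May 9→Kowalski, May 10→Kapoor.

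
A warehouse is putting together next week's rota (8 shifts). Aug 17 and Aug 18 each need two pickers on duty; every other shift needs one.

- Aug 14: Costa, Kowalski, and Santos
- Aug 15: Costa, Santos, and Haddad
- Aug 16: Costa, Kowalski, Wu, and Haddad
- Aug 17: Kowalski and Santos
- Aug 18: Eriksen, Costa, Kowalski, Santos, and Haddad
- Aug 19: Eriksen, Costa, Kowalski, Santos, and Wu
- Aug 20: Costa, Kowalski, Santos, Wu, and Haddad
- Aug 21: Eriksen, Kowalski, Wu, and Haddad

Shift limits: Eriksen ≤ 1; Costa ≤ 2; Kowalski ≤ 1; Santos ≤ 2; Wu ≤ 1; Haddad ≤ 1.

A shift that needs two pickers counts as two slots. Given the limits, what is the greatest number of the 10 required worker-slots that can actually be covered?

Total capacity across all pickers is 1+2+1+2+1+1 = 8, and 10 slots are needed, so at most 8 can be filled.
An assignment achieving 8: Aug 14→Costa, Aug 15→Costa, Aug 16→Wu, Aug 17→Kowalski+Santos, Aug 18→Santos+Haddad, Aug 21→Eriksen.
Loads: Eriksen 1/1, Costa 2/2, Kowalski 1/1, Santos 2/2, Wu 1/1, Haddad 1/1.

8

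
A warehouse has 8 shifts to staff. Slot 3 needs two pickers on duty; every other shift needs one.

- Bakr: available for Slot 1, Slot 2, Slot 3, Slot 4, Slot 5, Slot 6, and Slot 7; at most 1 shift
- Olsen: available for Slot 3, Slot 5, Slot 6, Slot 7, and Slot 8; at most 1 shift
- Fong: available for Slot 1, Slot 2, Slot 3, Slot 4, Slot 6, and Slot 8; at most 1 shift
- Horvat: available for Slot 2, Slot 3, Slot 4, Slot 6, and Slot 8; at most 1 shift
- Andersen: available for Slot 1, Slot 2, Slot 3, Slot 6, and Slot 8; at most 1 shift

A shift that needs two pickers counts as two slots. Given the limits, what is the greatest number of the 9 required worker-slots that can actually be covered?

5

Total capacity across all pickers is 1+1+1+1+1 = 5, and 9 slots are needed, so at most 5 can be filled.
An assignment achieving 5: Slot 1→Fong, Slot 2→Andersen, Slot 4→Horvat, Slot 5→Bakr, Slot 7→Olsen.
Loads: Bakr 1/1, Olsen 1/1, Fong 1/1, Horvat 1/1, Andersen 1/1.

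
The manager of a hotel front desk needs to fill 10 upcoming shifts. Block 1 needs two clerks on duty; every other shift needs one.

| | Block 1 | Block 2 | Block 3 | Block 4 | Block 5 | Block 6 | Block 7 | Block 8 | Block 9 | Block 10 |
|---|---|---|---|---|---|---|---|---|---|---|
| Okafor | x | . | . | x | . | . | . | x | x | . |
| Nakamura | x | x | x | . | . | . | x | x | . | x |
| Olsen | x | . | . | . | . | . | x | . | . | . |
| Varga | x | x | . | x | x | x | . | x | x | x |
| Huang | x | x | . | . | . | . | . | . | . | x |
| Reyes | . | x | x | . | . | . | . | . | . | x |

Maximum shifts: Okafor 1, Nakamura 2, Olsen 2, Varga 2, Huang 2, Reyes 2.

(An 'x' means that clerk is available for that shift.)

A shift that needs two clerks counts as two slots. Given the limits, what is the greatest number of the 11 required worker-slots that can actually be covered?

Total capacity across all clerks is 1+2+2+2+2+2 = 11, and 11 slots are needed, so at most 11 can be filled.
Shifts {Block 4, Block 5, Block 6, Block 9} need 4 slots but only Okafor and Varga are available for them, supplying at most 3 — so at least 1 slot must go unfilled.
An assignment achieving 10: Block 1→Olsen+Huang, Block 2→Huang, Block 3→Nakamura, Block 4→Okafor, Block 5→Varga, Block 6→Varga, Block 7→Olsen, Block 8→Nakamura, Block 10→Reyes.
Loads: Okafor 1/1, Nakamura 2/2, Olsen 2/2, Varga 2/2, Huang 2/2, Reyes 1/2.

10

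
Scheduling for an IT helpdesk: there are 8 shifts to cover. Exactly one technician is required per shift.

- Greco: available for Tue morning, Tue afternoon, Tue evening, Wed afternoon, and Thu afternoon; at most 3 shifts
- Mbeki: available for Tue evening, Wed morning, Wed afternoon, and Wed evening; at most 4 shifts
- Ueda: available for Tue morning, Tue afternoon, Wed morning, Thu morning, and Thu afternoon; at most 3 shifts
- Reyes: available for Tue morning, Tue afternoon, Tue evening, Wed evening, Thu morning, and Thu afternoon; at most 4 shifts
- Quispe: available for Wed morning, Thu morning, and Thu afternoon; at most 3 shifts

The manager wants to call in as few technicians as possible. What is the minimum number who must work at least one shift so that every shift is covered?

2

8 slots to fill and no one can take more than 4, so at least ⌈8/4⌉ = 2 technicians are needed.
Mbeki and Reyes alone can cover everything: Tue morning→Reyes, Tue afternoon→Reyes, Tue evening→Mbeki, Wed morning→Mbeki, Wed afternoon→Mbeki, Wed evening→Mbeki, Thu morning→Reyes, Thu afternoon→Reyes.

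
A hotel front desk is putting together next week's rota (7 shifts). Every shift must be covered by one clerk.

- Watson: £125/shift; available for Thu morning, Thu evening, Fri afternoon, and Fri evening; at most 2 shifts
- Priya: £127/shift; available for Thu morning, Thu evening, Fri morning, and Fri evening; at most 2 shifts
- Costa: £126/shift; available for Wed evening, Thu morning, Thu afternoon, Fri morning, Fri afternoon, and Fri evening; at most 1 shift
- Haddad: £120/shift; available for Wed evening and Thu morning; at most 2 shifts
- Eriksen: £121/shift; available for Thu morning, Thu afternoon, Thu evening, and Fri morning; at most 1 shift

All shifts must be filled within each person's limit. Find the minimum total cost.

Picking the cheapest available clerk for each shift independently would cost £853, but that ignores the shift limits.
An optimal schedule: Wed evening→Haddad, Thu morning→Haddad, Thu afternoon→Eriksen, Thu evening→Watson, Fri morning→Costa, Fri afternoon→Watson, Fri evening→Priya.
Total: 120 + 120 + 121 + 125 + 126 + 125 + 127 = £864.

£864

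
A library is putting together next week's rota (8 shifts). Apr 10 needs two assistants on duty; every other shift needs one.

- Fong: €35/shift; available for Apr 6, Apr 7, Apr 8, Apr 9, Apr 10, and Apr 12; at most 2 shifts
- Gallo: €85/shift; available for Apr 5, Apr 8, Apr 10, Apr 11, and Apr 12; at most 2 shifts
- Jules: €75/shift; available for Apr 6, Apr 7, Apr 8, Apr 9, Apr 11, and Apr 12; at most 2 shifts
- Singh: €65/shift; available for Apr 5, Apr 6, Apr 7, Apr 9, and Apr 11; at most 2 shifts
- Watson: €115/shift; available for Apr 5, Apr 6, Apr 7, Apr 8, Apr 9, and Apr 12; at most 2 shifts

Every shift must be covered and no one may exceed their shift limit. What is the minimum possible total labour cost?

Apr 10 can only be covered by Fong and Gallo, so that assignment is forced.
Picking the cheapest available assistant for each shift independently would cost €425, but that ignores the shift limits.
An optimal schedule: Apr 5→Singh, Apr 6→Fong, Apr 7→Jules, Apr 8→Jules, Apr 9→Watson, Apr 10→Fong+Gallo, Apr 11→Singh, Apr 12→Gallo.
Total: 65 + 35 + 75 + 75 + 115 + 35 + 85 + 65 + 85 = €635.

€635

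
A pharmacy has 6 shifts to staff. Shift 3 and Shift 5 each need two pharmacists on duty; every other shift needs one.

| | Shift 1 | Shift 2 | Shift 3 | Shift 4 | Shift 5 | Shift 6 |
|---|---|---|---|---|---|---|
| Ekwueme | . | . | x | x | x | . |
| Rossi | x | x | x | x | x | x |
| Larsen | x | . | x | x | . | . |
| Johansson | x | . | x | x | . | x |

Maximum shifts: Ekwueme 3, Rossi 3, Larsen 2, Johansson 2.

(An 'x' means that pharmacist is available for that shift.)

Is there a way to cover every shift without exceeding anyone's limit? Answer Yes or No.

Shift 2 can only be covered by Rossi, so that assignment is forced.
Shift 5 can only be covered by Ekwueme and Rossi, so that assignment is forced.
One valid schedule: Shift 1→Larsen, Shift 2→Rossi, Shift 3→Ekwueme+Larsen, Shift 4→Ekwueme, Shift 5→Ekwueme+Rossi, Shift 6→Rossi.
Loads: Ekwueme 3/3, Rossi 3/3, Larsen 2/2, Johansson 0/2 — all within limits.

Yes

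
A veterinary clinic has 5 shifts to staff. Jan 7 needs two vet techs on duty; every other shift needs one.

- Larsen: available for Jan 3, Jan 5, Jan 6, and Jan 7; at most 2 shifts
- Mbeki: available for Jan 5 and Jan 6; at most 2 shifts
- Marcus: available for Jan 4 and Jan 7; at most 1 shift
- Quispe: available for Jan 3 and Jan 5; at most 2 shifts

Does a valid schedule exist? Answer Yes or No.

Total capacity is 7 and 6 slots are needed, so capacity alone doesn't rule it out.
Shifts {Jan 4, Jan 7} need 3 worker-slots in total, but the vet techs available for any of those shifts (Larsen and Marcus) can supply at most 2 among them. So no valid schedule exists.

No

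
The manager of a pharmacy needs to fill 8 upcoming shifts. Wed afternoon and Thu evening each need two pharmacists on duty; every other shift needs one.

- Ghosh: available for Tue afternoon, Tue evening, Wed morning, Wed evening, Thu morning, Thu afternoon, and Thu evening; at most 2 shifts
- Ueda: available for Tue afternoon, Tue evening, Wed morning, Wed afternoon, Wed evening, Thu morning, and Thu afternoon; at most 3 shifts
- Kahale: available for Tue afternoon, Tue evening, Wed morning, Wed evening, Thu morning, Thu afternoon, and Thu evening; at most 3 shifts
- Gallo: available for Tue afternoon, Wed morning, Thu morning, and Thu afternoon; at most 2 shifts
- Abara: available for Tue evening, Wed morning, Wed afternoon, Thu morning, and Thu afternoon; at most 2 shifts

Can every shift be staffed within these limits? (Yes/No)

Wed afternoon can only be covered by Ueda and Abara, so that assignment is forced.
Thu evening can only be covered by Ghosh and Kahale, so that assignment is forced.
One valid schedule: Tue afternoon→Ueda, Tue evening→Ueda, Wed morning→Kahale, Wed afternoon→Ueda+Abara, Wed evening→Ghosh, Thu morning→Kahale, Thu afternoon→Gallo, Thu evening→Ghosh+Kahale.
Loads: Ghosh 2/2, Ueda 3/3, Kahale 3/3, Gallo 1/2, Abara 1/2 — all within limits.

Yes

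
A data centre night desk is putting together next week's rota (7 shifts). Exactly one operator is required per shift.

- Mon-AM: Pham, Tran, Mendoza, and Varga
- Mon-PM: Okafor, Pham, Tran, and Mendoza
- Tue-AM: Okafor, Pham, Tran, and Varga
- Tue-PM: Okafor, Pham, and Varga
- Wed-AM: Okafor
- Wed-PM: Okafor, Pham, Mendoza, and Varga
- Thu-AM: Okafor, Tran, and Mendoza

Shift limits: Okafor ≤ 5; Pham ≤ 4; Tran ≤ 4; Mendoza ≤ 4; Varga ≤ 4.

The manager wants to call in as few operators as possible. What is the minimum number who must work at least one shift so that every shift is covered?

7 slots to fill and no one can take more than 5, so at least ⌈7/5⌉ = 2 operators are needed.
Okafor and Pham alone can cover everything: Mon-AM→Pham, Mon-PM→Okafor, Tue-AM→Okafor, Tue-PM→Okafor, Wed-AM→Okafor, Wed-PM→Pham, Thu-AM→Okafor.

2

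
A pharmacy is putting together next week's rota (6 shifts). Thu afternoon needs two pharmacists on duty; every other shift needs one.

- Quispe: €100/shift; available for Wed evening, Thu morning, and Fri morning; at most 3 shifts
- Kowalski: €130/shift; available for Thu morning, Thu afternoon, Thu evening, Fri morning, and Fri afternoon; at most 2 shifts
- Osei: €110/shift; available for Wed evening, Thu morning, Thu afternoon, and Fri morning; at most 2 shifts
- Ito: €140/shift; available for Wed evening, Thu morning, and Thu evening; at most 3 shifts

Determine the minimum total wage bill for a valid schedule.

Thu afternoon can only be covered by Kowalski and Osei, so that assignment is forced.
Fri afternoon can only be covered by Kowalski, so that assignment is forced.
Picking the cheapest available pharmacist for each shift independently would cost €800, but that ignores the shift limits.
An optimal schedule: Wed evening→Quispe, Thu morning→Quispe, Thu afternoon→Kowalski+Osei, Thu evening→Ito, Fri morning→Quispe, Fri afternoon→Kowalski.
Total: 100 + 100 + 130 + 110 + 140 + 100 + 130 = €810.

€810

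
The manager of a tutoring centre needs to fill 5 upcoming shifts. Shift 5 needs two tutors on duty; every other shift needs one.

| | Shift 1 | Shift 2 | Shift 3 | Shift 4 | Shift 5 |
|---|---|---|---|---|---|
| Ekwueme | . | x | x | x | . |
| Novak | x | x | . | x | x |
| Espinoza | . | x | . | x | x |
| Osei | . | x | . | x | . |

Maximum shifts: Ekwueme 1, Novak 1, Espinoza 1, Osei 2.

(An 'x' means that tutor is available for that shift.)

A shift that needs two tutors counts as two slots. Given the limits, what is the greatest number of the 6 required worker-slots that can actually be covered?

5

Total capacity across all tutors is 1+1+1+2 = 5, and 6 slots are needed, so at most 5 can be filled.
An assignment achieving 5: Shift 1→Novak, Shift 2→Osei, Shift 3→Ekwueme, Shift 4→Osei, Shift 5→Espinoza.
Loads: Ekwueme 1/1, Novak 1/1, Espinoza 1/1, Osei 2/2.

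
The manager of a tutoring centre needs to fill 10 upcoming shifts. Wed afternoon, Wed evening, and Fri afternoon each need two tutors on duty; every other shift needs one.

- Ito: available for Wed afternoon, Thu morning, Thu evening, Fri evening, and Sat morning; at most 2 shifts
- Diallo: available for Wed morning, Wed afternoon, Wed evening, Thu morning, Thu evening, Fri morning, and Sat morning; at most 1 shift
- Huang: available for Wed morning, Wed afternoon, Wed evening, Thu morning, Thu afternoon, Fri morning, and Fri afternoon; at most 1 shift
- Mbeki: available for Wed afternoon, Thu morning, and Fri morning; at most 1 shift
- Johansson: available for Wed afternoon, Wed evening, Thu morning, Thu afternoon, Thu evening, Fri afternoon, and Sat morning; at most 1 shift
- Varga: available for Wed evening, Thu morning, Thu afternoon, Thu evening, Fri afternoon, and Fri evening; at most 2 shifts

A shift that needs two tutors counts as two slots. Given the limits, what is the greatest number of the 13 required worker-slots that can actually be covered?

Total capacity across all tutors is 2+1+1+1+1+2 = 8, and 13 slots are needed, so at most 8 can be filled.
An assignment achieving 8: Wed morning→Diallo, Wed evening→Varga, Thu afternoon→Huang, Fri morning→Mbeki, Fri afternoon→Johansson+Varga, Fri evening→Ito, Sat morning→Ito.
Loads: Ito 2/2, Diallo 1/1, Huang 1/1, Mbeki 1/1, Johansson 1/1, Varga 2/2.

8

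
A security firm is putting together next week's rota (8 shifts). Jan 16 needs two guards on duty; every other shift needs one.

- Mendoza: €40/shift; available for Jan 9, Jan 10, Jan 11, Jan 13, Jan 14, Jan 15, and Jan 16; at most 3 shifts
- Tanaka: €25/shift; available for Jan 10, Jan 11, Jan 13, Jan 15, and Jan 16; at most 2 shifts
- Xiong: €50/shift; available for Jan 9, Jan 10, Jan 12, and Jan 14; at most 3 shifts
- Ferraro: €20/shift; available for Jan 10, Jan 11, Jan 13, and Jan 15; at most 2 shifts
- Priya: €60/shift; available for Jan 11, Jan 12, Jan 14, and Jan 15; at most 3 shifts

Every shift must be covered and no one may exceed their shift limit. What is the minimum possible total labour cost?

Jan 16 can only be covered by Mendoza and Tanaka, so that assignment is forced.
Picking the cheapest available guard for each shift independently would cost €275, but that ignores the shift limits.
An optimal schedule: Jan 9→Mendoza, Jan 10→Tanaka, Jan 11→Ferraro, Jan 12→Xiong, Jan 13→Mendoza, Jan 14→Xiong, Jan 15→Ferraro, Jan 16→Mendoza+Tanaka.
Total: 40 + 25 + 20 + 50 + 40 + 50 + 20 + 40 + 25 = €310.

€310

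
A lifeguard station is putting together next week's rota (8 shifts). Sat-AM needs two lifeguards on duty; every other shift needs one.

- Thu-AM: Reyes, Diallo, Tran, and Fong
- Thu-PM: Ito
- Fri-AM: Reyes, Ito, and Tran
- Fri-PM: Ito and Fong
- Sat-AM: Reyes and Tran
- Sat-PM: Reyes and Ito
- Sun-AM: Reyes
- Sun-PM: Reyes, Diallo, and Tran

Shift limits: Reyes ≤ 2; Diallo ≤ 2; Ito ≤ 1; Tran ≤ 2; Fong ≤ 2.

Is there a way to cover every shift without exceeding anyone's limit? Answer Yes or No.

No

Total capacity is 9 and 9 slots are needed, so capacity alone doesn't rule it out.
Shifts {Thu-PM, Sat-AM, Sat-PM, Sun-AM} need 5 worker-slots in total, but the lifeguards available for any of those shifts (Reyes, Ito, and Tran) can supply at most 4 among them. So no valid schedule exists.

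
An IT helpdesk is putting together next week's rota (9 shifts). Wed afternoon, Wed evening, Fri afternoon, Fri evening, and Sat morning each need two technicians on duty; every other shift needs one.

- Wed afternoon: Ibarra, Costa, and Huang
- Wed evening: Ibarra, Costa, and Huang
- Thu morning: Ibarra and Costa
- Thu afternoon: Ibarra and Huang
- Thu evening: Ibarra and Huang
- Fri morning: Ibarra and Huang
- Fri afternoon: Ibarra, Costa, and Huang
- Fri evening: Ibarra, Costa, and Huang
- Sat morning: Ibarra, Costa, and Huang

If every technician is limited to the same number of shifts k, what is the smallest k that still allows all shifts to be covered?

With 3 technicians and 14 worker-slots to fill, someone must work at least ⌈14/3⌉ = 5 shifts, so k ≥ 5.
k = 5 works: Wed afternoon→Ibarra+Costa, Wed evening→Costa+Huang, Thu morning→Ibarra, Thu afternoon→Ibarra, Thu evening→Ibarra, Fri morning→Ibarra, Fri afternoon→Costa+Huang, Fri evening→Costa+Huang, Sat morning→Costa+Huang.
Loads: Ibarra 5, Costa 5, Huang 4 — all ≤ 5.

5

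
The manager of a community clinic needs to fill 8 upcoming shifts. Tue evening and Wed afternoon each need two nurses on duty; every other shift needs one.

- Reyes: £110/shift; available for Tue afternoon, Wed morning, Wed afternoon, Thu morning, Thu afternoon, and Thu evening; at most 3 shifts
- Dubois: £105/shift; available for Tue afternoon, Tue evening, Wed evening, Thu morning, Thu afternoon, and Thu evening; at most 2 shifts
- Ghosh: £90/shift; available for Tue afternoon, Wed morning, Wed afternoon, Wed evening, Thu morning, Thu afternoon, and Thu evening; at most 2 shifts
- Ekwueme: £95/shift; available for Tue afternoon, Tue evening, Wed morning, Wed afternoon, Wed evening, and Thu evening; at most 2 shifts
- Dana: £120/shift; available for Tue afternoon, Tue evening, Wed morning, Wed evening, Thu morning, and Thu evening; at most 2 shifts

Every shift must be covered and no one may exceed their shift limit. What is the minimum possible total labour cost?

Picking the cheapest available nurse for each shift independently would cost £925, but that ignores the shift limits.
An optimal schedule: Tue afternoon→Ekwueme, Tue evening→Dubois+Ekwueme, Wed morning→Reyes, Wed afternoon→Reyes+Ghosh, Wed evening→Dubois, Thu morning→Ghosh, Thu afternoon→Reyes, Thu evening→Dana.
Total: 95 + 105 + 95 + 110 + 110 + 90 + 105 + 90 + 110 + 120 = £1030.

£1030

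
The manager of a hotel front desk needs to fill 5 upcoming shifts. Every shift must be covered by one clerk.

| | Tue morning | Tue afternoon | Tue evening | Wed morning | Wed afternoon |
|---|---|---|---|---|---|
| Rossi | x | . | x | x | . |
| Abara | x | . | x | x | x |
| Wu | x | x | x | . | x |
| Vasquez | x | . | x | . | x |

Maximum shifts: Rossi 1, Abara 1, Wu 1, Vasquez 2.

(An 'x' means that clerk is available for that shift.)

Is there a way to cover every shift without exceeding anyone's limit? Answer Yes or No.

Yes

Tue afternoon can only be covered by Wu, so that assignment is forced.
One valid schedule: Tue morning→Vasquez, Tue afternoon→Wu, Tue evening→Vasquez, Wed morning→Rossi, Wed afternoon→Abara.
Loads: Rossi 1/1, Abara 1/1, Wu 1/1, Vasquez 2/2 — all within limits.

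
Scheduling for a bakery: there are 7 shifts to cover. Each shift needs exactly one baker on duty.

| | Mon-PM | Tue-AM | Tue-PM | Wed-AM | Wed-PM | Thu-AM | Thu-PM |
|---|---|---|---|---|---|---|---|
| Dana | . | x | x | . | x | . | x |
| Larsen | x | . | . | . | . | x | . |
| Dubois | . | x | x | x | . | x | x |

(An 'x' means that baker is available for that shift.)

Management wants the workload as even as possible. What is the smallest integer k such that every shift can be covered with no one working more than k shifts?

With 3 bakers and 7 worker-slots to fill, someone must work at least ⌈7/3⌉ = 3 shifts, so k ≥ 3.
k = 3 works: Mon-PM→Larsen, Tue-AM→Dana, Tue-PM→Dana, Wed-AM→Dubois, Wed-PM→Dana, Thu-AM→Larsen, Thu-PM→Dubois.
Loads: Dana 3, Larsen 2, Dubois 2 — all ≤ 3.

3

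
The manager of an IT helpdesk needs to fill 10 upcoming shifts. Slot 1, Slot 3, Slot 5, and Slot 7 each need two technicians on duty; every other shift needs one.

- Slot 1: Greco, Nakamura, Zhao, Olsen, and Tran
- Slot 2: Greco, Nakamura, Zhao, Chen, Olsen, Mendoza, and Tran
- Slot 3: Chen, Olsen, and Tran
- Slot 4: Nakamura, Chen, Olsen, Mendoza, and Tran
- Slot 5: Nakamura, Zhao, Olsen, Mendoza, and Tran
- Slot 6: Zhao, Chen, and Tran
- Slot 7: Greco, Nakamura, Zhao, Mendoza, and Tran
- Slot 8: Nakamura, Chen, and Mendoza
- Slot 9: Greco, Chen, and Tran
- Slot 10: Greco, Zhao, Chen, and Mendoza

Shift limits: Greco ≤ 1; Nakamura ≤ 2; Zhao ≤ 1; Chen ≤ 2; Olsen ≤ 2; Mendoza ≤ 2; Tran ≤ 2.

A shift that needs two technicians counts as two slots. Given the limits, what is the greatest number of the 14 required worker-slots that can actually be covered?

Total capacity across all technicians is 1+2+1+2+2+2+2 = 12, and 14 slots are needed, so at most 12 can be filled.
An assignment achieving 12: Slot 1→Nakamura+Olsen, Slot 3→Chen+Olsen, Slot 4→Mendoza, Slot 5→Mendoza+Tran, Slot 6→Zhao, Slot 7→Tran, Slot 8→Nakamura, Slot 9→Greco, Slot 10→Chen.
Loads: Greco 1/1, Nakamura 2/2, Zhao 1/1, Chen 2/2, Olsen 2/2, Mendoza 2/2, Tran 2/2.

12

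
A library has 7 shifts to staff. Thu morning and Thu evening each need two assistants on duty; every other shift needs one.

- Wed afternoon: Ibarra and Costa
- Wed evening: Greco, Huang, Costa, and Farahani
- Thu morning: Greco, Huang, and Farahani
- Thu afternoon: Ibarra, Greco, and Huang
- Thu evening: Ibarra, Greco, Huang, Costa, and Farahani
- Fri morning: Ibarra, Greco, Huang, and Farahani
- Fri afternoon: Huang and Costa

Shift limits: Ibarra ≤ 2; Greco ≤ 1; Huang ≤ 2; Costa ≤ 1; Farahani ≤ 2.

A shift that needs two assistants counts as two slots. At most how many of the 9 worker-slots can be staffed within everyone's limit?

Total capacity across all assistants is 2+1+2+1+2 = 8, and 9 slots are needed, so at most 8 can be filled.
An assignment achieving 8: Wed afternoon→Ibarra, Wed evening→Costa, Thu morning→Greco+Huang, Thu afternoon→Ibarra, Thu evening→Farahani, Fri morning→Farahani, Fri afternoon→Huang.
Loads: Ibarra 2/2, Greco 1/1, Huang 2/2, Costa 1/1, Farahani 2/2.

8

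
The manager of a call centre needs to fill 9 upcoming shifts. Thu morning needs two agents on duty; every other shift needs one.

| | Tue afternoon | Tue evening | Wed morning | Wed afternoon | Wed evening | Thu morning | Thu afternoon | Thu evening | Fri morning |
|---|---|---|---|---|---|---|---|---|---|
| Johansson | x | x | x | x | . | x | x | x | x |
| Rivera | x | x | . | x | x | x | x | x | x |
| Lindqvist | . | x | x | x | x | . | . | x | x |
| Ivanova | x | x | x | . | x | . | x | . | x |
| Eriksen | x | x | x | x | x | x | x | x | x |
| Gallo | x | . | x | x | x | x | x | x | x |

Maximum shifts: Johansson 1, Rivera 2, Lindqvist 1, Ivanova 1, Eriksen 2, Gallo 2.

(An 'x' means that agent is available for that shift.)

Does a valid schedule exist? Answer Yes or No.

No

Total capacity is 1+2+1+1+2+2 = 9 but 10 worker-slots are needed — infeasible.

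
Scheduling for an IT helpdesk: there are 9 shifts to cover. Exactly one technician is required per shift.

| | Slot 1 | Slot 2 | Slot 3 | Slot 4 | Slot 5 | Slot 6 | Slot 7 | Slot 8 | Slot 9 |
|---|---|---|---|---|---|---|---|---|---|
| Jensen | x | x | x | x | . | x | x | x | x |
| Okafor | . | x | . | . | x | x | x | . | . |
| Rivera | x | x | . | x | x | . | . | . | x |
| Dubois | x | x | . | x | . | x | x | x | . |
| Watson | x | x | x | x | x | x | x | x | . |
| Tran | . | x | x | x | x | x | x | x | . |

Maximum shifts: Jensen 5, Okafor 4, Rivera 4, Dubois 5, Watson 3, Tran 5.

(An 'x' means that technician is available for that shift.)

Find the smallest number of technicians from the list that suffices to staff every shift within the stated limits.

9 slots to fill and no one can take more than 5, so at least ⌈9/5⌉ = 2 technicians are needed.
Jensen and Okafor alone can cover everything: Slot 1→Jensen, Slot 2→Okafor, Slot 3→Jensen, Slot 4→Jensen, Slot 5→Okafor, Slot 6→Okafor, Slot 7→Okafor, Slot 8→Jensen, Slot 9→Jensen.

2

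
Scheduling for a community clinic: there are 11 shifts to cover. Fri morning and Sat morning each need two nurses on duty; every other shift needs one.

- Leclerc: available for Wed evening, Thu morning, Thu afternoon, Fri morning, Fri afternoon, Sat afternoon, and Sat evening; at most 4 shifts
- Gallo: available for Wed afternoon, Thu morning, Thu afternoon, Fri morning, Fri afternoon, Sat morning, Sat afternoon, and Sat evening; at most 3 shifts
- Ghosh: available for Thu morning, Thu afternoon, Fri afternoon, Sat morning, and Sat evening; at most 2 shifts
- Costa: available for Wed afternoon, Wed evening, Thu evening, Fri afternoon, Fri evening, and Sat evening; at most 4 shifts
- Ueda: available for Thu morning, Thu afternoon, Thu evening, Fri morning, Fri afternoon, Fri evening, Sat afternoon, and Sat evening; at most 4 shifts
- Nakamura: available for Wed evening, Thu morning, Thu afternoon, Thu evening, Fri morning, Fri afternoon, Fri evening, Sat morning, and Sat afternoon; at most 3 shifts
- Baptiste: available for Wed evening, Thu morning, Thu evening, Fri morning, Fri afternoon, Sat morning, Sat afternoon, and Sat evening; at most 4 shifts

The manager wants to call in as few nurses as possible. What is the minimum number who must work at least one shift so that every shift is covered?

13 slots to fill and no one can take more than 4, so at least ⌈13/4⌉ = 4 nurses are needed.
Leclerc, Gallo, Ghosh, and Costa alone can cover everything: Wed afternoon→Gallo, Wed evening→Leclerc, Thu morning→Leclerc, Thu afternoon→Ghosh, Thu evening→Costa, Fri morning→Leclerc+Gallo, Fri afternoon→Costa, Fri evening→Costa, Sat morning→Gallo+Ghosh, Sat afternoon→Leclerc, Sat evening→Costa.

4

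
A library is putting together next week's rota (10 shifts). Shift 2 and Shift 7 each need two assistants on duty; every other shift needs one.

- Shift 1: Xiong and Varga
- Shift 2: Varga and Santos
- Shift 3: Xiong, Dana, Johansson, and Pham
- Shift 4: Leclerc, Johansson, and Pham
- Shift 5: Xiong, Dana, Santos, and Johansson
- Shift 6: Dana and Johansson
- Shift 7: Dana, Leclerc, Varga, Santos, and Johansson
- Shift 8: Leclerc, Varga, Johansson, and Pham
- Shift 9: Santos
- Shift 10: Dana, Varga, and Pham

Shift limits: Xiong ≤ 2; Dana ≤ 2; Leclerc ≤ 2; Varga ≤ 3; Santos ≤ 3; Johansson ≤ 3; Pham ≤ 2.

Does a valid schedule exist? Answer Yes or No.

Shift 2 can only be covered by Varga and Santos, so that assignment is forced.
Shift 9 can only be covered by Santos, so that assignment is forced.
One valid schedule: Shift 1→Xiong, Shift 2→Varga+Santos, Shift 3→Xiong, Shift 4→Leclerc, Shift 5→Santos, Shift 6→Dana, Shift 7→Varga+Johansson, Shift 8→Leclerc, Shift 9→Santos, Shift 10→Dana.
Loads: Xiong 2/2, Dana 2/2, Leclerc 2/2, Varga 2/3, Santos 3/3, Johansson 1/3, Pham 0/2 — all within limits.

Yes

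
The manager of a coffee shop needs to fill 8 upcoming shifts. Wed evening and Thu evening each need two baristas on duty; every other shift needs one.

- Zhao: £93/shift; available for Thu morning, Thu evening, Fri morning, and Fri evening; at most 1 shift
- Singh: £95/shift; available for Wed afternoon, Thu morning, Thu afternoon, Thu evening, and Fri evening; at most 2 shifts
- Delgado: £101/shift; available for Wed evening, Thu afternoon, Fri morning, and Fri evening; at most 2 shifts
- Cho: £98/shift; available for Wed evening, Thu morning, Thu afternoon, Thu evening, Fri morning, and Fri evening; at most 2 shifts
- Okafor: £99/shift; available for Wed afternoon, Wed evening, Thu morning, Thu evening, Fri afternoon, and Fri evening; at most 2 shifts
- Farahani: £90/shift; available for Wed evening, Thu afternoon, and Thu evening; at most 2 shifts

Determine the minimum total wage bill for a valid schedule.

£958

Fri afternoon can only be covered by Okafor, so that assignment is forced.
Picking the cheapest available barista for each shift independently would cost £934, but that ignores the shift limits.
An optimal schedule: Wed afternoon→Singh, Wed evening→Farahani+Delgado, Thu morning→Singh, Thu afternoon→Farahani, Thu evening→Cho+Okafor, Fri morning→Zhao, Fri afternoon→Okafor, Fri evening→Cho.
Total: 95 + 90 + 101 + 95 + 90 + 98 + 99 + 93 + 99 + 98 = £958.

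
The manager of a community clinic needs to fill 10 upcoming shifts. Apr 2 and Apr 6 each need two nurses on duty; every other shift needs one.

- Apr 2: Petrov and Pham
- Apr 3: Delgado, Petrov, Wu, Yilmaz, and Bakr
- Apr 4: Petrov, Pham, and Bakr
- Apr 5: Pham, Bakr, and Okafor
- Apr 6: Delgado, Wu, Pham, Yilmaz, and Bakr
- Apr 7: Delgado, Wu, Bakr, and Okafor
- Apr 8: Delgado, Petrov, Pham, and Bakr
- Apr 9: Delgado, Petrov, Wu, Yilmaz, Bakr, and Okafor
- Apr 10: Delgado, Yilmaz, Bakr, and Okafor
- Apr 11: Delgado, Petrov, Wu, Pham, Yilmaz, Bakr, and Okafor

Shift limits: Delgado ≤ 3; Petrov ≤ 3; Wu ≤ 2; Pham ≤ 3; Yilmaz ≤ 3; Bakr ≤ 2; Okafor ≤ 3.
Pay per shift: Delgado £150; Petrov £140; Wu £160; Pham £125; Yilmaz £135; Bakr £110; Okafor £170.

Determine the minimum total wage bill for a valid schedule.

Apr 2 can only be covered by Petrov and Pham, so that assignment is forced.
Picking the cheapest available nurse for each shift independently would cost £1380, but that ignores the shift limits.
An optimal schedule: Apr 2→Pham+Petrov, Apr 3→Yilmaz, Apr 4→Bakr, Apr 5→Bakr, Apr 6→Pham+Yilmaz, Apr 7→Delgado, Apr 8→Pham, Apr 9→Petrov, Apr 10→Yilmaz, Apr 11→Petrov.
Total: 125 + 140 + 135 + 110 + 110 + 125 + 135 + 150 + 125 + 140 + 135 + 140 = £1570.

£1570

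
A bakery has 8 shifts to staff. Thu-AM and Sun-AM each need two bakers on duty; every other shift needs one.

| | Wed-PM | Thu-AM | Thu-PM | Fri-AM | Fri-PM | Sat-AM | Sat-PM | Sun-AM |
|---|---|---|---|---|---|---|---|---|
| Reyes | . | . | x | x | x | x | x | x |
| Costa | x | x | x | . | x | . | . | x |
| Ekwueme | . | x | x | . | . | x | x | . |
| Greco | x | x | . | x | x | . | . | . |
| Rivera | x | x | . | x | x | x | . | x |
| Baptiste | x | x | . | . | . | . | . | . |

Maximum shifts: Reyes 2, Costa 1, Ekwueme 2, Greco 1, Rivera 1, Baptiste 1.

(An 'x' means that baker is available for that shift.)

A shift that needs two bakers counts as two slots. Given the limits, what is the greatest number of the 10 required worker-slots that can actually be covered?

8

Total capacity across all bakers is 2+1+2+1+1+1 = 8, and 10 slots are needed, so at most 8 can be filled.
An assignment achieving 8: Wed-PM→Baptiste, Thu-AM→Ekwueme, Thu-PM→Reyes, Fri-AM→Greco, Sat-AM→Ekwueme, Sat-PM→Reyes, Sun-AM→Costa+Rivera.
Loads: Reyes 2/2, Costa 1/1, Ekwueme 2/2, Greco 1/1, Rivera 1/1, Baptiste 1/1.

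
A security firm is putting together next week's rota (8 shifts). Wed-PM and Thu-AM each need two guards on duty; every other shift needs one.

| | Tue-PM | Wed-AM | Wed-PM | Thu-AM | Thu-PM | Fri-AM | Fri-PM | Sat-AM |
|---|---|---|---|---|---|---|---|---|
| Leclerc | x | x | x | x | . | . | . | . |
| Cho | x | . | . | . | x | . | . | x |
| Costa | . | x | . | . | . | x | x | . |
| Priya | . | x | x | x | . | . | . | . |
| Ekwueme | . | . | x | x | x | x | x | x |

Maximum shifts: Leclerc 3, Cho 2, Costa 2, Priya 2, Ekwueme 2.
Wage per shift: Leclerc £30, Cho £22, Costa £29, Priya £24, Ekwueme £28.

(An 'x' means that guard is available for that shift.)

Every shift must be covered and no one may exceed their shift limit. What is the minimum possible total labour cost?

Picking the cheapest available guard for each shift independently would cost £250, but that ignores the shift limits.
An optimal schedule: Tue-PM→Cho, Wed-AM→Costa, Wed-PM→Priya+Leclerc, Thu-AM→Priya+Leclerc, Thu-PM→Cho, Fri-AM→Ekwueme, Fri-PM→Costa, Sat-AM→Ekwueme.
Total: 22 + 29 + 24 + 30 + 24 + 30 + 22 + 28 + 29 + 28 = £266.

£266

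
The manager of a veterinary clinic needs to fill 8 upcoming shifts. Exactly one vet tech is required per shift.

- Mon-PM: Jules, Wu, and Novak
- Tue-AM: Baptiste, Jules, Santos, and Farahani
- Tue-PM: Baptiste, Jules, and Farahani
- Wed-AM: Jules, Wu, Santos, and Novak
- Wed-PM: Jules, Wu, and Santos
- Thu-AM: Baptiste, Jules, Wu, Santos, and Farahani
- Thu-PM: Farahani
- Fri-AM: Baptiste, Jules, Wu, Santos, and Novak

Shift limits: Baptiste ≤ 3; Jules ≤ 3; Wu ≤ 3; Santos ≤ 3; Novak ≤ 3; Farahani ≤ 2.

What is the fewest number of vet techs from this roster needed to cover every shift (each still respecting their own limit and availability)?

3

8 slots to fill and no one can take more than 3, so at least ⌈8/3⌉ = 3 vet techs are needed.
Baptiste, Jules, and Farahani alone can cover everything: Mon-PM→Jules, Tue-AM→Baptiste, Tue-PM→Baptiste, Wed-AM→Jules, Wed-PM→Jules, Thu-AM→Farahani, Thu-PM→Farahani, Fri-AM→Baptiste.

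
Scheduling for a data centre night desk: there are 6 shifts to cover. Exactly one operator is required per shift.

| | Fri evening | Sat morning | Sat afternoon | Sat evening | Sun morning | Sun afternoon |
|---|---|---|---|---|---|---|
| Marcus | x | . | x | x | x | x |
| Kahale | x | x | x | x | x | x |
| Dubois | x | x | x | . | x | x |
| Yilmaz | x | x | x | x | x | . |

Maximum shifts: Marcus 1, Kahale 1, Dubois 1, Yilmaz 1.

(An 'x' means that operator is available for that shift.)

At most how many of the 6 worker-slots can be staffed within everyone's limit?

4

Total capacity across all operators is 1+1+1+1 = 4, and 6 slots are needed, so at most 4 can be filled.
An assignment achieving 4: Fri evening→Yilmaz, Sat morning→Kahale, Sat evening→Marcus, Sun afternoon→Dubois.
Loads: Marcus 1/1, Kahale 1/1, Dubois 1/1, Yilmaz 1/1.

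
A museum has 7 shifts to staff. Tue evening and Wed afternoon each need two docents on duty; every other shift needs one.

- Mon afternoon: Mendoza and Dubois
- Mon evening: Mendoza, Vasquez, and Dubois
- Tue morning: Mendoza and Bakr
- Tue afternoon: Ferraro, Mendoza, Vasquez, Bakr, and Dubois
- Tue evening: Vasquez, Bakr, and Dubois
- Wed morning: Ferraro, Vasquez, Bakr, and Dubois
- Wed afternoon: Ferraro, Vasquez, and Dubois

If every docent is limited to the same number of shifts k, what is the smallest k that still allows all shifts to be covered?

2

With 5 docents and 9 worker-slots to fill, someone must work at least ⌈9/5⌉ = 2 shifts, so k ≥ 2.
k = 2 works: Mon afternoon→Mendoza, Mon evening→Vasquez, Tue morning→Mendoza, Tue afternoon→Bakr, Tue evening→Vasquez+Bakr, Wed morning→Ferraro, Wed afternoon→Ferraro+Dubois.
Loads: Ferraro 2, Mendoza 2, Vasquez 2, Bakr 2, Dubois 1 — all ≤ 2.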